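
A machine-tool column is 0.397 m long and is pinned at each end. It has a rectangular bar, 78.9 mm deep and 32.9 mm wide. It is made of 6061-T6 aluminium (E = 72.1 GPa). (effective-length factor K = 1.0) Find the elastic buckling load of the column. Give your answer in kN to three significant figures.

P_cr ≈ 1060 kN

Buckling occurs about the weak axis: I_min = h·b³/12 with b = 32.9 mm (the shorter side).
I_min = 78.9×32.9³/12 = 2.341×10^5 mm⁴
I = 2.341×10^5 mm⁴ = 2.341×10^-7 m⁴
Effective length L_e = K·L = 1 × 0.397 = 0.3970 m
P_cr = π²EI / L_e² = π² × 72.1×10⁹ × 2.341×10^-7 / 0.3970² = 1.057×10^6 N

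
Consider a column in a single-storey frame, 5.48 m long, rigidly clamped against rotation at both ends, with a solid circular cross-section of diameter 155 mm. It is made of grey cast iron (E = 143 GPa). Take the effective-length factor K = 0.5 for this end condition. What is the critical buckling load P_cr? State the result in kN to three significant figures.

P_cr ≈ 5330 kN

I = πd⁴/64 = π×155⁴/64 = 2.833×10^7 mm⁴
I = 2.833×10^7 mm⁴ = 2.833×10^-5 m⁴
Effective length L_e = K·L = 0.5 × 5.48 = 2.740 m
P_cr = π²EI / L_e² = π² × 143×10⁹ × 2.833×10^-5 / 2.740² = 5.326×10^6 N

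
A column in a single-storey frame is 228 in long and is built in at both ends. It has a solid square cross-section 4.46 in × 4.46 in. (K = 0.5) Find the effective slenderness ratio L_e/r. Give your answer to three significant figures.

λ ≈ 88.5

For a square r = a/√12 = 4.46/√12 = 1.287 in
L_e = K·L = 0.5 × 228 = 114.0 in
λ = L_e / r_min = 114.00 / 1.287 = 88.5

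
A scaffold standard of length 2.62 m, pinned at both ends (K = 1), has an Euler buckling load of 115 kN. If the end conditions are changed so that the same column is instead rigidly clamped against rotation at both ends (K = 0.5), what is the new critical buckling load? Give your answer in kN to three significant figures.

P_cr ≈ 460 kN

P_cr ∝ 1/K², so P_cr,new = P_cr,old × (K_old/K_new)² = 115 × (1/0.5)²
= 115 × 4.000 = 460 kN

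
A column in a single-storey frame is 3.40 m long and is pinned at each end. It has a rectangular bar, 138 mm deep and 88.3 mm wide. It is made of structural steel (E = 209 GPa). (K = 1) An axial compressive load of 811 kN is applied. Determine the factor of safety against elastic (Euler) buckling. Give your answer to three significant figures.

n ≈ 1.74

Buckling occurs about the weak axis: I_min = h·b³/12 with b = 88.3 mm (the shorter side).
I_min = 138×88.3³/12 = 7.917×10^6 mm⁴
I = 7.917×10^6 mm⁴ = 7.917×10^-6 m⁴
Effective length L_e = K·L = 1 × 3.40 = 3.400 m
P_cr = π²EI / L_e² = π² × 209×10⁹ × 7.917×10^-6 / 3.400² = 1.413×10^6 N
Factor of safety n = P_cr / P = 1412.8 / 811 = 1.74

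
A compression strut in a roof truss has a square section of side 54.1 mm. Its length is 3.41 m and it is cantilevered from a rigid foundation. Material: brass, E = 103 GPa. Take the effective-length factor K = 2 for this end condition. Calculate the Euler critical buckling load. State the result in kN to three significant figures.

P_cr ≈ 15.6 kN

I = a⁴/12 = 54.1⁴/12 = 7.139×10^5 mm⁴
I = 7.139×10^5 mm⁴ = 7.139×10^-7 m⁴
Effective length L_e = K·L = 2 × 3.41 = 6.820 m
P_cr = π²EI / L_e² = π² × 103×10⁹ × 7.139×10^-7 / 6.820² = 1.560×10^4 N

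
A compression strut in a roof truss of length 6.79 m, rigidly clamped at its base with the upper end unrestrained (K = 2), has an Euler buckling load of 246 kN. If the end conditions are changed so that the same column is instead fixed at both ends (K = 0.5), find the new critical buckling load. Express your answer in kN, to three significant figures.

P_cr ∝ 1/K², so P_cr,new = P_cr,old × (K_old/K_new)² = 246 × (2/0.5)²
= 246 × 16.00 = 3940 kN

P_cr ≈ 3940 kN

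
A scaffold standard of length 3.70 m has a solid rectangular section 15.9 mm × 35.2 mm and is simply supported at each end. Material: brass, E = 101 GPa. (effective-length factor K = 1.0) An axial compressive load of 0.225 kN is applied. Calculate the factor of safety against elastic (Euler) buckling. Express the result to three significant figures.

n ≈ 3.82

Buckling occurs about the weak axis: I_min = h·b³/12 with b = 15.9 mm (the shorter side).
I_min = 35.2×15.9³/12 = 1.179×10^4 mm⁴
I = 1.179×10^4 mm⁴ = 1.179×10^-8 m⁴
Effective length L_e = K·L = 1 × 3.70 = 3.700 m
P_cr = π²EI / L_e² = π² × 101×10⁹ × 1.179×10^-8 / 3.700² = 858.6 N
Factor of safety n = P_cr / P = 0.85856 / 0.225 = 3.82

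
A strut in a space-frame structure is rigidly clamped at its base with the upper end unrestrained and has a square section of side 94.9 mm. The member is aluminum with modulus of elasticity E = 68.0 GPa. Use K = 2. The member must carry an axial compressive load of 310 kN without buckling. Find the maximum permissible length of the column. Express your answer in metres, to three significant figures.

I = a⁴/12 = 94.9⁴/12 = 6.759×10^6 mm⁴
I = 6.759×10^-6 m⁴
At the buckling limit P_cr = P = 3.100×10^5 N
From P_cr = π²EI/(K·L)²:  L = (1/K)·√(π²EI/P_cr) = (1/2)·√(π²×6.80×10^10×6.759×10^-6/3.100×10^5)
L = 1.91 m

L_max ≈ 1.91 m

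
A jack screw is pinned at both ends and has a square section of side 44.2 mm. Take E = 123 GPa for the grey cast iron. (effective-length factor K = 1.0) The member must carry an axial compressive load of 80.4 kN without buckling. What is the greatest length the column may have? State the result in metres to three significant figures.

I = a⁴/12 = 44.2⁴/12 = 3.181×10^5 mm⁴
I = 3.181×10^-7 m⁴
At the buckling limit P_cr = P = 8.040×10^4 N
From P_cr = π²EI/(K·L)²:  L = (1/K)·√(π²EI/P_cr) = (1/1)·√(π²×1.23×10^11×3.181×10^-7/8.040×10^4)
L = 2.19 m

L_max ≈ 2.19 m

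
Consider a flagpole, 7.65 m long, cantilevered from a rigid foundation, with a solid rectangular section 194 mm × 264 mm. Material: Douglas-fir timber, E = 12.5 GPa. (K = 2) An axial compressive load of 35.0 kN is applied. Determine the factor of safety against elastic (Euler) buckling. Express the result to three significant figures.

n ≈ 2.42

Buckling occurs about the weak axis: I_min = h·b³/12 with b = 194 mm (the shorter side).
I_min = 264×194³/12 = 1.606×10^8 mm⁴
I = 1.606×10^8 mm⁴ = 1.606×10^-4 m⁴
Effective length L_e = K·L = 2 × 7.65 = 15.30 m
P_cr = π²EI / L_e² = π² × 12.5×10⁹ × 1.606×10^-4 / 15.30² = 8.466×10^4 N
Factor of safety n = P_cr / P = 84.655 / 35.0 = 2.42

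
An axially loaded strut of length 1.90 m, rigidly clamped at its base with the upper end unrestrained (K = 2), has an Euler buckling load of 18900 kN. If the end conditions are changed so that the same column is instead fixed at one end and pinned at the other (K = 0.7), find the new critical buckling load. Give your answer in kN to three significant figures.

P_cr ∝ 1/K², so P_cr,new = P_cr,old × (K_old/K_new)² = 18900 × (2/0.7)²
= 18900 × 8.163 = 154000 kN

P_cr ≈ 154000 kN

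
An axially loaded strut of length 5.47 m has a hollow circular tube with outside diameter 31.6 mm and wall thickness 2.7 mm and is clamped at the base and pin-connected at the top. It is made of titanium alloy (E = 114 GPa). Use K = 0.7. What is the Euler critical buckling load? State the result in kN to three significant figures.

P_cr ≈ 1.98 kN

Inner diameter d_i = 31.6 − 2×2.7 = 26.20 mm
I = π(d_o⁴ − d_i⁴)/64 = π(31.6⁴ − 26.20⁴)/64 = 2.582×10^4 mm⁴
I = 2.582×10^4 mm⁴ = 2.582×10^-8 m⁴
Effective length L_e = K·L = 0.7 × 5.47 = 3.829 m
P_cr = π²EI / L_e² = π² × 114×10⁹ × 2.582×10^-8 / 3.829² = 1.981×10^3 N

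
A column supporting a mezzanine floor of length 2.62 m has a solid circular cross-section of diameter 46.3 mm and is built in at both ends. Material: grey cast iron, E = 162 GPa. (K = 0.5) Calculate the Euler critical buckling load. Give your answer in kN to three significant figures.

P_cr ≈ 210 kN

I = πd⁴/64 = π×46.3⁴/64 = 2.256×10^5 mm⁴
I = 2.256×10^5 mm⁴ = 2.256×10^-7 m⁴
Effective length L_e = K·L = 0.5 × 2.62 = 1.310 m
P_cr = π²EI / L_e² = π² × 162×10⁹ × 2.256×10^-7 / 1.310² = 2.102×10^5 N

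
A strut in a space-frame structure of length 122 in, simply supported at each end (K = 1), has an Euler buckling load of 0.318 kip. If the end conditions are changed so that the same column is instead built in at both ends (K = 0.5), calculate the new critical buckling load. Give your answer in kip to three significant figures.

P_cr ≈ 1.27 kip

P_cr ∝ 1/K², so P_cr,new = P_cr,old × (K_old/K_new)² = 0.318 × (1/0.5)²
= 0.318 × 4.000 = 1.27 kip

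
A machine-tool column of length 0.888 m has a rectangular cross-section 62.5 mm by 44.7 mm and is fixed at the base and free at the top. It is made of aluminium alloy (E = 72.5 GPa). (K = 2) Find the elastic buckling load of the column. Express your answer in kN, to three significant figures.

Buckling occurs about the weak axis: I_min = h·b³/12 with b = 44.7 mm (the shorter side).
I_min = 62.5×44.7³/12 = 4.652×10^5 mm⁴
I = 4.652×10^5 mm⁴ = 4.652×10^-7 m⁴
Effective length L_e = K·L = 2 × 0.888 = 1.776 m
P_cr = π²EI / L_e² = π² × 72.5×10⁹ × 4.652×10^-7 / 1.776² = 1.055×10^5 N

P_cr ≈ 106 kN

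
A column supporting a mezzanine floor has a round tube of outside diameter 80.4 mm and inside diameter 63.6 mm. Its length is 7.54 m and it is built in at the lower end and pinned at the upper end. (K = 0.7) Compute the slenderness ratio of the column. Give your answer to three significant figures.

λ ≈ 206

d_o = 80.4 mm, d_i = 63.6 mm
I = π(d_o⁴ − d_i⁴)/64 = π(80.4⁴ − 63.60⁴)/64 = 1.248×10^6 mm⁴
A = 1.900×10^3 mm²;  r_min = √(I/A) = √(1.248×10^6/1.900×10^3) = 25.63 mm
L_e = K·L = 0.7 × 7.54 m = 5.278 m = 5278.0 mm
λ = L_e / r_min = 5278.0 / 25.63 = 206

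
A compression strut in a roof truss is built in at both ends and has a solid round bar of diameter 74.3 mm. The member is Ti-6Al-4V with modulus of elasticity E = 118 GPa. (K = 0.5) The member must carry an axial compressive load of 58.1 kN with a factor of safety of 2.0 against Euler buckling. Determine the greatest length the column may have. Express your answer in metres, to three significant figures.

L_max ≈ 7.74 m

I = πd⁴/64 = π×74.3⁴/64 = 1.496×10^6 mm⁴
I = 1.496×10^-6 m⁴
Required critical load P_cr = n·P = 2.0 × 58.1 = 116.2 kN = 1.162×10^5 N
From P_cr = π²EI/(K·L)²:  L = (1/K)·√(π²EI/P_cr) = (1/0.5)·√(π²×1.18×10^11×1.496×10^-6/1.162×10^5)
L = 7.74 m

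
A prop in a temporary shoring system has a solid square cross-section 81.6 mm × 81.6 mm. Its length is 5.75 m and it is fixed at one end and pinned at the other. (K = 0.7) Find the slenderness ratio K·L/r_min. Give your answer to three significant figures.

λ ≈ 171

I = a⁴/12 = 81.6⁴/12 = 3.695×10^6 mm⁴
A = 6.659×10^3 mm²;  r_min = √(I/A) = √(3.695×10^6/6.659×10^3) = 23.56 mm
L_e = K·L = 0.7 × 5.75 m = 4.025 m = 4025.0 mm
λ = L_e / r_min = 4025.0 / 23.56 = 171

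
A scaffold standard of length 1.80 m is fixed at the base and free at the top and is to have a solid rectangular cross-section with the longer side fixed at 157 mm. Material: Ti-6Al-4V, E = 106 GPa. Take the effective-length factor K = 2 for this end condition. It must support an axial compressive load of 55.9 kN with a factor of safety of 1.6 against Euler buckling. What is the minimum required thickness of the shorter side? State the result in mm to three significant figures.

b ≈ 43.9 mm

Required P_cr = n·P = 1.6 × 55.9 = 89.44 kN
L_e = K·L = 2 × 1.80 = 3.600 m
Required I = P_cr·L_e²/(π²E) = 8.944×10^4 × 3.600² / (π² × 1.06×10^11) = 1.108×10^-6 m⁴
I_req = 1.108×10^6 mm⁴
Rectangle, weak axis: I_min = h·b³/12 with h = 157 mm fixed  ⇒  b = (12I/h)^(1/3) = 43.9 mm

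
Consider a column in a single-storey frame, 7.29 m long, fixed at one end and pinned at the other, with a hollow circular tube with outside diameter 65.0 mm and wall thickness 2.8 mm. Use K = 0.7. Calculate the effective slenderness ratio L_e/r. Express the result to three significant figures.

λ ≈ 232

Inner diameter d_i = 65.0 − 2×2.8 = 59.40 mm
I = π(d_o⁴ − d_i⁴)/64 = π(65.0⁴ − 59.40⁴)/64 = 2.651×10^5 mm⁴
A = 547.1 mm²;  r_min = √(I/A) = √(2.651×10^5/547.1) = 22.01 mm
L_e = K·L = 0.7 × 7.29 m = 5.103 m = 5103.0 mm
λ = L_e / r_min = 5103.0 / 22.01 = 232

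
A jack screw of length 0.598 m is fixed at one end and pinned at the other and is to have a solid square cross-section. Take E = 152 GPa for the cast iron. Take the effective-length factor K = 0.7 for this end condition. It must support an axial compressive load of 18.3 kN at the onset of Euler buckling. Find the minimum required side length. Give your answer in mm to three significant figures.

L_e = K·L = 0.7 × 0.598 = 0.4186 m
Required I = P_cr·L_e²/(π²E) = 1.830×10^4 × 0.4186² / (π² × 1.52×10^11) = 2.138×10^-9 m⁴
I_req = 2.138×10^3 mm⁴
Solid square: I = a⁴/12  ⇒  a = (12I)^(1/4) = (12×2.138×10^3)^(1/4) = 12.7 mm

a ≈ 12.7 mm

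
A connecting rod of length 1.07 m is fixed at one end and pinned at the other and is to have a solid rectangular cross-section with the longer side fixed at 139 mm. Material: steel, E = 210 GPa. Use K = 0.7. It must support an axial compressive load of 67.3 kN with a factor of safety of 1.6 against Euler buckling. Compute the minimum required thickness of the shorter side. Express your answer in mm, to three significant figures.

Required P_cr = n·P = 1.6 × 67.3 = 107.7 kN
L_e = K·L = 0.7 × 1.07 = 0.7490 m
Required I = P_cr·L_e²/(π²E) = 1.077×10^5 × 0.7490² / (π² × 2.10×10^11) = 2.915×10^-8 m⁴
I_req = 2.915×10^4 mm⁴
Rectangle, weak axis: I_min = h·b³/12 with h = 139 mm fixed  ⇒  b = (12I/h)^(1/3) = 13.6 mm

b ≈ 13.6 mm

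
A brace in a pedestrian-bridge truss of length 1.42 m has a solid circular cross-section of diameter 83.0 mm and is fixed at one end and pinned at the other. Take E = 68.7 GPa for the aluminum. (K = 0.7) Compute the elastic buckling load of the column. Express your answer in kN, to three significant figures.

I = πd⁴/64 = π×83.0⁴/64 = 2.330×10^6 mm⁴
I = 2.330×10^6 mm⁴ = 2.330×10^-6 m⁴
Effective length L_e = K·L = 0.7 × 1.42 = 0.9940 m
P_cr = π²EI / L_e² = π² × 68.7×10⁹ × 2.330×10^-6 / 0.9940² = 1.599×10^6 N

P_cr ≈ 1600 kN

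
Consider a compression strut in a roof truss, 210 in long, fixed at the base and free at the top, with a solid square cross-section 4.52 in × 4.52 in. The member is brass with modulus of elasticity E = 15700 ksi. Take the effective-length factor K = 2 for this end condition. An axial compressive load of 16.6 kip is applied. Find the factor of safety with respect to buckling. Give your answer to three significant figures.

n ≈ 1.84

I = a⁴/12 = 4.52⁴/12 = 34.78 in⁴
Effective length L_e = K·L = 2 × 210 = 420.0 in
P_cr = π²EI / L_e² = π² × 15700×10³ × 34.78 / 420.0² = 3.055×10^4 lb
Factor of safety n = P_cr / P = 30.554 / 16.6 = 1.84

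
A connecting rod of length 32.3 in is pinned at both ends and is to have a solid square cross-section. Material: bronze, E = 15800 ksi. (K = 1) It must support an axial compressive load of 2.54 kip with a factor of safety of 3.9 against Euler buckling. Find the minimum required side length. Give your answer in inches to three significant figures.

a ≈ 0.944 in

Required P_cr = n·P = 3.9 × 2.54 = 9.906 kip
L_e = K·L = 1 × 32.3 = 32.30 in
Required I = P_cr·L_e²/(π²E) = 9.906×10^3 × 32.30² / (π² × 1.58×10^7) = 6.627×10^-2 in⁴
Solid square: I = a⁴/12  ⇒  a = (12I)^(1/4) = (12×6.627×10^-2)^(1/4) = 0.944 in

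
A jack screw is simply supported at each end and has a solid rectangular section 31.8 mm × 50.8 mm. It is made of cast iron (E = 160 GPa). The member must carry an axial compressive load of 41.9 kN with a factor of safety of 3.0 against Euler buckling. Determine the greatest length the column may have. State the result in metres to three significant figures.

Buckling occurs about the weak axis: I_min = h·b³/12 with b = 31.8 mm (the shorter side).
I_min = 50.8×31.8³/12 = 1.361×10^5 mm⁴
I = 1.361×10^-7 m⁴
Required critical load P_cr = n·P = 3.0 × 41.9 = 125.7 kN = 1.257×10^5 N
From P_cr = π²EI/(K·L)²:  L = (1/K)·√(π²EI/P_cr) = (1/1)·√(π²×1.60×10^11×1.361×10^-7/1.257×10^5)
L = 1.31 m

L_max ≈ 1.31 m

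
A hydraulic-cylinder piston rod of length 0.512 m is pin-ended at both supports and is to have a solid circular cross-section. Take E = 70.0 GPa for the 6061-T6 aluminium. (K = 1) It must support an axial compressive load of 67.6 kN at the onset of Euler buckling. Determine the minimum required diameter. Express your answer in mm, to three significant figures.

L_e = K·L = 1 × 0.512 = 0.5120 m
Required I = P_cr·L_e²/(π²E) = 6.760×10^4 × 0.5120² / (π² × 7.00×10^10) = 2.565×10^-8 m⁴
I_req = 2.565×10^4 mm⁴
Solid circle: I = πd⁴/64  ⇒  d = (64I/π)^(1/4) = (64×2.565×10^4/π)^(1/4) = 26.9 mm

d ≈ 26.9 mm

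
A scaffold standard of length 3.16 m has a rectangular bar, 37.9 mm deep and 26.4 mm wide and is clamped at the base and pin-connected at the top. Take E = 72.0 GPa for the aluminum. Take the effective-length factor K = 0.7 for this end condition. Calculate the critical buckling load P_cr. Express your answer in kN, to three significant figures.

P_cr ≈ 8.44 kN

Buckling occurs about the weak axis: I_min = h·b³/12 with b = 26.4 mm (the shorter side).
I_min = 37.9×26.4³/12 = 5.811×10^4 mm⁴
I = 5.811×10^4 mm⁴ = 5.811×10^-8 m⁴
Effective length L_e = K·L = 0.7 × 3.16 = 2.212 m
P_cr = π²EI / L_e² = π² × 72.0×10⁹ × 5.811×10^-8 / 2.212² = 8.440×10^3 N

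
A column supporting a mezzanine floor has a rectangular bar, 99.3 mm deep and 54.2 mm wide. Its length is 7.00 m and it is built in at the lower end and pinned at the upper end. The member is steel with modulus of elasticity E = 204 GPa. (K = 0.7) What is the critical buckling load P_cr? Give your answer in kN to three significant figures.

Buckling occurs about the weak axis: I_min = h·b³/12 with b = 54.2 mm (the shorter side).
I_min = 99.3×54.2³/12 = 1.318×10^6 mm⁴
I = 1.318×10^6 mm⁴ = 1.318×10^-6 m⁴
Effective length L_e = K·L = 0.7 × 7.00 = 4.900 m
P_cr = π²EI / L_e² = π² × 204×10⁹ × 1.318×10^-6 / 4.900² = 1.105×10^5 N

P_cr ≈ 110 kN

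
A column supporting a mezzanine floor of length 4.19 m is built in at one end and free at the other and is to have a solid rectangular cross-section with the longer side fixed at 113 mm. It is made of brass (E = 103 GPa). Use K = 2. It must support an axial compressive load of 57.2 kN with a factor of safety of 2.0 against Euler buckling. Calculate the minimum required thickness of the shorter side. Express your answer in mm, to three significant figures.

b ≈ 94.3 mm

Required P_cr = n·P = 2.0 × 57.2 = 114.4 kN
L_e = K·L = 2 × 4.19 = 8.380 m
Required I = P_cr·L_e²/(π²E) = 1.144×10^5 × 8.380² / (π² × 1.03×10^11) = 7.903×10^-6 m⁴
I_req = 7.903×10^6 mm⁴
Rectangle, weak axis: I_min = h·b³/12 with h = 113 mm fixed  ⇒  b = (12I/h)^(1/3) = 94.3 mm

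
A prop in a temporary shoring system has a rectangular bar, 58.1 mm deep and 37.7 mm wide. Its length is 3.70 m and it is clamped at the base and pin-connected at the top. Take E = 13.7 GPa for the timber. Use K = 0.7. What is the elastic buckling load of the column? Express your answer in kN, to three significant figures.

Buckling occurs about the weak axis: I_min = h·b³/12 with b = 37.7 mm (the shorter side).
I_min = 58.1×37.7³/12 = 2.594×10^5 mm⁴
I = 2.594×10^5 mm⁴ = 2.594×10^-7 m⁴
Effective length L_e = K·L = 0.7 × 3.70 = 2.590 m
P_cr = π²EI / L_e² = π² × 13.7×10⁹ × 2.594×10^-7 / 2.590² = 5.229×10^3 N

P_cr ≈ 5.23 kN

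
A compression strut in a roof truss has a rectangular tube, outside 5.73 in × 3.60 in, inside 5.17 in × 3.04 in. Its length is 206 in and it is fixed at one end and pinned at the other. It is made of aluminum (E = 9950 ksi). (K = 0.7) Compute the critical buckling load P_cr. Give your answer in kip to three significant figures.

Weak-axis I_min = (h_o·b_o³ − h_i·b_i³)/12 with b_o = 3.60, b_i = 3.040 in (shorter outer/inner sides).
I_min = (5.73×3.60³ − 5.170×3.040³)/12 = 10.17 in⁴
Effective length L_e = K·L = 0.7 × 206 = 144.2 in
P_cr = π²EI / L_e² = π² × 9950×10³ × 10.17 / 144.2² = 4.805×10^4 lb

P_cr ≈ 48.0 kip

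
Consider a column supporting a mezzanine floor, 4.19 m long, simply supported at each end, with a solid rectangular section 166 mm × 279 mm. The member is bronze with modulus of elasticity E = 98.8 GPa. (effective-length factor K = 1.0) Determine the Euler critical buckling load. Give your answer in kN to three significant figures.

P_cr ≈ 5910 kN

Buckling occurs about the weak axis: I_min = h·b³/12 with b = 166 mm (the shorter side).
I_min = 279×166³/12 = 1.064×10^8 mm⁴
I = 1.064×10^8 mm⁴ = 1.064×10^-4 m⁴
Effective length L_e = K·L = 1 × 4.19 = 4.190 m
P_cr = π²EI / L_e² = π² × 98.8×10⁹ × 1.064×10^-4 / 4.190² = 5.907×10^6 N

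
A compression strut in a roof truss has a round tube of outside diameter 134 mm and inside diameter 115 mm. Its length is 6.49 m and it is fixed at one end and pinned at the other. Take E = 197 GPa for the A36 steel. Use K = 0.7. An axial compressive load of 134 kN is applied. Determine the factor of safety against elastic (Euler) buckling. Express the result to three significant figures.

d_o = 134 mm, d_i = 115 mm
I = π(d_o⁴ − d_i⁴)/64 = π(134⁴ − 115.0⁴)/64 = 7.241×10^6 mm⁴
I = 7.241×10^6 mm⁴ = 7.241×10^-6 m⁴
Effective length L_e = K·L = 0.7 × 6.49 = 4.543 m
P_cr = π²EI / L_e² = π² × 197×10⁹ × 7.241×10^-6 / 4.543² = 6.822×10^5 N
Factor of safety n = P_cr / P = 682.17 / 134 = 5.09

n ≈ 5.09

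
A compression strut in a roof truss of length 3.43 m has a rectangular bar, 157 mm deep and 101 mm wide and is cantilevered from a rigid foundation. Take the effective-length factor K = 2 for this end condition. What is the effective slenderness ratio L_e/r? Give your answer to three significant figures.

λ ≈ 235

For a rectangle r_min = b/√12 = 101/√12 = 29.16 mm
L_e = K·L = 2 × 3.43 m = 6.860 m = 6860.0 mm
λ = L_e / r_min = 6860.0 / 29.16 = 235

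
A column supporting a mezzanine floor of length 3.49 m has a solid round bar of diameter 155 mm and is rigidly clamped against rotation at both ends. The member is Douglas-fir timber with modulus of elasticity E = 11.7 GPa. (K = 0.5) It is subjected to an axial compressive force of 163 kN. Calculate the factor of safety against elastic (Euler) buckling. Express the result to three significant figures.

I = πd⁴/64 = π×155⁴/64 = 2.833×10^7 mm⁴
I = 2.833×10^7 mm⁴ = 2.833×10^-5 m⁴
Effective length L_e = K·L = 0.5 × 3.49 = 1.745 m
P_cr = π²EI / L_e² = π² × 11.7×10⁹ × 2.833×10^-5 / 1.745² = 1.074×10^6 N
Factor of safety n = P_cr / P = 1074.5 / 163 = 6.59

n ≈ 6.59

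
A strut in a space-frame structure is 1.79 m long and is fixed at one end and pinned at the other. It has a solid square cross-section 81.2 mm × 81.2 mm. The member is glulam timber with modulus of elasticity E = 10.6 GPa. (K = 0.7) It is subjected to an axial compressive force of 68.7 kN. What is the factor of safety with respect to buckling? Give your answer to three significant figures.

I = a⁴/12 = 81.2⁴/12 = 3.623×10^6 mm⁴
I = 3.623×10^6 mm⁴ = 3.623×10^-6 m⁴
Effective length L_e = K·L = 0.7 × 1.79 = 1.253 m
P_cr = π²EI / L_e² = π² × 10.6×10⁹ × 3.623×10^-6 / 1.253² = 2.414×10^5 N
Factor of safety n = P_cr / P = 241.41 / 68.7 = 3.51

n ≈ 3.51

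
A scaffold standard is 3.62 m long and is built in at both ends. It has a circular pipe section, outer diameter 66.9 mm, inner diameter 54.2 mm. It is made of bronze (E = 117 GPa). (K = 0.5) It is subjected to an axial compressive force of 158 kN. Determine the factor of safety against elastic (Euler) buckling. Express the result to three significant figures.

n ≈ 1.25

d_o = 66.9 mm, d_i = 54.2 mm
I = π(d_o⁴ − d_i⁴)/64 = π(66.9⁴ − 54.20⁴)/64 = 5.597×10^5 mm⁴
I = 5.597×10^5 mm⁴ = 5.597×10^-7 m⁴
Effective length L_e = K·L = 0.5 × 3.62 = 1.810 m
P_cr = π²EI / L_e² = π² × 117×10⁹ × 5.597×10^-7 / 1.810² = 1.973×10^5 N
Factor of safety n = P_cr / P = 197.27 / 158 = 1.25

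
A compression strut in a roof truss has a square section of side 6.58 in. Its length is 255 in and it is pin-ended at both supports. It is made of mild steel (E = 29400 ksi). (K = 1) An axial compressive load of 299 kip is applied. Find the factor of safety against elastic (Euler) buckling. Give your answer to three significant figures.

n ≈ 2.33

I = a⁴/12 = 6.58⁴/12 = 156.2 in⁴
Effective length L_e = K·L = 1 × 255 = 255.0 in
P_cr = π²EI / L_e² = π² × 29400×10³ × 156.2 / 255.0² = 6.971×10^5 lb
Factor of safety n = P_cr / P = 697.09 / 299 = 2.33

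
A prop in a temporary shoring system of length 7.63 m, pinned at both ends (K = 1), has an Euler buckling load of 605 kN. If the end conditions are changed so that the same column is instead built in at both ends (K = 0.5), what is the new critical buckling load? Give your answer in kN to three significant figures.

P_cr ≈ 2420 kN

P_cr ∝ 1/K², so P_cr,new = P_cr,old × (K_old/K_new)² = 605 × (1/0.5)²
= 605 × 4.000 = 2420 kN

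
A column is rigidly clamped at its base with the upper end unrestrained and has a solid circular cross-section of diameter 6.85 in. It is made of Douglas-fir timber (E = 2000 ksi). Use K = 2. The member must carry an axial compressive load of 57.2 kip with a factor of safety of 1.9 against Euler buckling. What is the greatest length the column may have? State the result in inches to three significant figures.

L_max ≈ 70.1 in

I = πd⁴/64 = π×6.85⁴/64 = 108.1 in⁴
Required critical load P_cr = n·P = 1.9 × 57.2 = 108.7 kip = 1.087×10^5 lb
From P_cr = π²EI/(K·L)²:  L = (1/K)·√(π²EI/P_cr) = (1/2)·√(π²×2.00×10^6×108.1/1.087×10^5)
L = 70.1 in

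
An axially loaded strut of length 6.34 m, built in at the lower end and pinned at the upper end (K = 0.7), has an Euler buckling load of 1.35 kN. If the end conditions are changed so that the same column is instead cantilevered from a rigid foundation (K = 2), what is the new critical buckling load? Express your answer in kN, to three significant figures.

P_cr ≈ 0.165 kN

P_cr ∝ 1/K², so P_cr,new = P_cr,old × (K_old/K_new)² = 1.35 × (0.7/2)²
= 1.35 × 0.1225 = 0.165 kN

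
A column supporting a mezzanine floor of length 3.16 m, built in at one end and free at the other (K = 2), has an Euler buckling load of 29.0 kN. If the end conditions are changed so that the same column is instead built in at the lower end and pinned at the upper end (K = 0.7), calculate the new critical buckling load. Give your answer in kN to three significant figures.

P_cr ≈ 237 kN

P_cr ∝ 1/K², so P_cr,new = P_cr,old × (K_old/K_new)² = 29.0 × (2/0.7)²
= 29.0 × 8.163 = 237 kN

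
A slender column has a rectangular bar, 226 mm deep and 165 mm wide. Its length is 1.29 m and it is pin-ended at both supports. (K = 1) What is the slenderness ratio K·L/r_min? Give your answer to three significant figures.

Buckling occurs about the weak axis: I_min = h·b³/12 with b = 165 mm (the shorter side).
I_min = 226×165³/12 = 8.460×10^7 mm⁴
A = 3.729×10^4 mm²;  r_min = √(I/A) = √(8.460×10^7/3.729×10^4) = 47.63 mm
L_e = K·L = 1 × 1.29 m = 1.290 m = 1290.0 mm
λ = L_e / r_min = 1290.0 / 47.63 = 27.1

λ ≈ 27.1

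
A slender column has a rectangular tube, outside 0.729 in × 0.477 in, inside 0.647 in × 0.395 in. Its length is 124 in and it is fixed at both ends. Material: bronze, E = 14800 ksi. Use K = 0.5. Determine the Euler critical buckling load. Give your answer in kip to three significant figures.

Weak-axis I_min = (h_o·b_o³ − h_i·b_i³)/12 with b_o = 0.477, b_i = 0.3950 in (shorter outer/inner sides).
I_min = (0.729×0.477³ − 0.6470×0.3950³)/12 = 3.270×10^-3 in⁴
Effective length L_e = K·L = 0.5 × 124 = 62.00 in
P_cr = π²EI / L_e² = π² × 14800×10³ × 3.270×10^-3 / 62.00² = 124.3 lb

P_cr ≈ 0.124 kip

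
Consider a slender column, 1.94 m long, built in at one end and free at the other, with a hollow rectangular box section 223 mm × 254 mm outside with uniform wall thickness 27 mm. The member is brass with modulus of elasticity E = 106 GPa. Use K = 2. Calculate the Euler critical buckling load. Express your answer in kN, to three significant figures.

Inner dimensions: h_i = 254 − 2×27 = 200.0 mm, b_i = 223 − 2×27 = 169.0 mm
Weak-axis I_min = (h_o·b_o³ − h_i·b_i³)/12 with b_o = 223, b_i = 169.0 mm (shorter outer/inner sides).
I_min = (254×223³ − 200.0×169.0³)/12 = 1.543×10^8 mm⁴
I = 1.543×10^8 mm⁴ = 1.543×10^-4 m⁴
Effective length L_e = K·L = 2 × 1.94 = 3.880 m
P_cr = π²EI / L_e² = π² × 106×10⁹ × 1.543×10^-4 / 3.880² = 1.072×10^7 N

P_cr ≈ 10700 kN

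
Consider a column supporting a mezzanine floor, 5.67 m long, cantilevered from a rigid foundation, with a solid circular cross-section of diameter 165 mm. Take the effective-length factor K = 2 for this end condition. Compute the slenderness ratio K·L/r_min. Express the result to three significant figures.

I = πd⁴/64 = π×165⁴/64 = 3.638×10^7 mm⁴
A = 2.138×10^4 mm²;  r_min = √(I/A) = √(3.638×10^7/2.138×10^4) = 41.25 mm
L_e = K·L = 2 × 5.67 m = 11.34 m = 11340 mm
λ = L_e / r_min = 11340 / 41.25 = 275

λ ≈ 275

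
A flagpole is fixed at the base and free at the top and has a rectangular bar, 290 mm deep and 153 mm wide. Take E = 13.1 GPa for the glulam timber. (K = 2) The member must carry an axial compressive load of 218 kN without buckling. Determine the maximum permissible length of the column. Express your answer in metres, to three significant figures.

Buckling occurs about the weak axis: I_min = h·b³/12 with b = 153 mm (the shorter side).
I_min = 290×153³/12 = 8.655×10^7 mm⁴
I = 8.655×10^-5 m⁴
At the buckling limit P_cr = P = 2.180×10^5 N
From P_cr = π²EI/(K·L)²:  L = (1/K)·√(π²EI/P_cr) = (1/2)·√(π²×1.31×10^10×8.655×10^-5/2.180×10^5)
L = 3.58 m

L_max ≈ 3.58 m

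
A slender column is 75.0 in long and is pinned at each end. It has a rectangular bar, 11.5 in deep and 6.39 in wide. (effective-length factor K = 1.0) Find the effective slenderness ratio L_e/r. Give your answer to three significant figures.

λ ≈ 40.7

Buckling occurs about the weak axis: I_min = h·b³/12 with b = 6.39 in (the shorter side).
I_min = 11.5×6.39³/12 = 250.0 in⁴
A = 73.48 in²;  r_min = √(I/A) = √(250.0/73.48) = 1.845 in
L_e = K·L = 1 × 75.0 = 75.00 in
λ = L_e / r_min = 75.000 / 1.845 = 40.7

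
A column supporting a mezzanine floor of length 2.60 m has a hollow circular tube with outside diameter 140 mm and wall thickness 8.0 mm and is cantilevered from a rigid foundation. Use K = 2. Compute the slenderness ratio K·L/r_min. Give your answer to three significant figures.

Inner diameter d_i = 140 − 2×8.0 = 124.0 mm
I = π(d_o⁴ − d_i⁴)/64 = π(140⁴ − 124.0⁴)/64 = 7.252×10^6 mm⁴
A = 3.318×10^3 mm²;  r_min = √(I/A) = √(7.252×10^6/3.318×10^3) = 46.75 mm
L_e = K·L = 2 × 2.60 m = 5.200 m = 5200.0 mm
λ = L_e / r_min = 5200.0 / 46.75 = 111

λ ≈ 111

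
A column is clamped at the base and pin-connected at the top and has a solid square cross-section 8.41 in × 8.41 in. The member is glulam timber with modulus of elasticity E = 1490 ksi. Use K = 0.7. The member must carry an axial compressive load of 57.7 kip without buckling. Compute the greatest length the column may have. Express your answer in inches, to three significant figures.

L_max ≈ 466 in

I = a⁴/12 = 8.41⁴/12 = 416.9 in⁴
At the buckling limit P_cr = P = 5.770×10^4 lb
From P_cr = π²EI/(K·L)²:  L = (1/K)·√(π²EI/P_cr) = (1/0.7)·√(π²×1.49×10^6×416.9/5.770×10^4)
L = 466 in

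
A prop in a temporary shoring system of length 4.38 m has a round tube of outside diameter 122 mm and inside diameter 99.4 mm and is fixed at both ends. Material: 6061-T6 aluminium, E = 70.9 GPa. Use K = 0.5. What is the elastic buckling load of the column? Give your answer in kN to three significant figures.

P_cr ≈ 887 kN

d_o = 122 mm, d_i = 99.4 mm
I = π(d_o⁴ − d_i⁴)/64 = π(122⁴ − 99.40⁴)/64 = 6.083×10^6 mm⁴
I = 6.083×10^6 mm⁴ = 6.083×10^-6 m⁴
Effective length L_e = K·L = 0.5 × 4.38 = 2.190 m
P_cr = π²EI / L_e² = π² × 70.9×10⁹ × 6.083×10^-6 / 2.190² = 8.874×10^5 N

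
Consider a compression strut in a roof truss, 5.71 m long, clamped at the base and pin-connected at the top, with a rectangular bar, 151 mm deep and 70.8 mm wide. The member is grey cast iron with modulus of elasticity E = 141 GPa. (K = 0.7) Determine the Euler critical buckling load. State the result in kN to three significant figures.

P_cr ≈ 389 kN

Buckling occurs about the weak axis: I_min = h·b³/12 with b = 70.8 mm (the shorter side).
I_min = 151×70.8³/12 = 4.466×10^6 mm⁴
I = 4.466×10^6 mm⁴ = 4.466×10^-6 m⁴
Effective length L_e = K·L = 0.7 × 5.71 = 3.997 m
P_cr = π²EI / L_e² = π² × 141×10⁹ × 4.466×10^-6 / 3.997² = 3.890×10^5 N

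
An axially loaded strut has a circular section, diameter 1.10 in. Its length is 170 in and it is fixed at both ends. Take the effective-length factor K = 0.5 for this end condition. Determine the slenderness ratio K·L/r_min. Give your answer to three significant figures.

λ ≈ 309

I = πd⁴/64 = π×1.10⁴/64 = 7.187×10^-2 in⁴
A = 0.9503 in²;  r_min = √(I/A) = √(7.187×10^-2/0.9503) = 0.2750 in
L_e = K·L = 0.5 × 170 = 85.00 in
λ = L_e / r_min = 85.000 / 0.2750 = 309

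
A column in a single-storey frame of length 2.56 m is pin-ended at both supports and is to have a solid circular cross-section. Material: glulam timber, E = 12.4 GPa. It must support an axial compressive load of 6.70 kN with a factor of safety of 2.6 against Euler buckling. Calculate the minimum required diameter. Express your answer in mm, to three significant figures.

d ≈ 66.0 mm

Required P_cr = n·P = 2.6 × 6.70 = 17.42 kN
L_e = K·L = 1 × 2.56 = 2.560 m
Required I = P_cr·L_e²/(π²E) = 1.742×10^4 × 2.560² / (π² × 1.24×10^10) = 9.328×10^-7 m⁴
I_req = 9.328×10^5 mm⁴
Solid circle: I = πd⁴/64  ⇒  d = (64I/π)^(1/4) = (64×9.328×10^5/π)^(1/4) = 66.0 mm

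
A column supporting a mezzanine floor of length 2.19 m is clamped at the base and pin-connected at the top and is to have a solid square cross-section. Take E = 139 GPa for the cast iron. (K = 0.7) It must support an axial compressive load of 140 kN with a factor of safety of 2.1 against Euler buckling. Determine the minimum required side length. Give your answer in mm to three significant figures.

Required P_cr = n·P = 2.1 × 140 = 294.0 kN
L_e = K·L = 0.7 × 2.19 = 1.533 m
Required I = P_cr·L_e²/(π²E) = 2.940×10^5 × 1.533² / (π² × 1.39×10^11) = 5.036×10^-7 m⁴
I_req = 5.036×10^5 mm⁴
Solid square: I = a⁴/12  ⇒  a = (12I)^(1/4) = (12×5.036×10^5)^(1/4) = 49.6 mm

a ≈ 49.6 mm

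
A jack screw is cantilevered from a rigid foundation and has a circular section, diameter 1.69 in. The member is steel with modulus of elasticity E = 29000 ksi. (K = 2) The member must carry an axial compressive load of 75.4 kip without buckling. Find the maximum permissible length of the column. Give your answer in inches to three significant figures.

L_max ≈ 19.5 in

I = πd⁴/64 = π×1.69⁴/64 = 0.4004 in⁴
At the buckling limit P_cr = P = 7.540×10^4 lb
From P_cr = π²EI/(K·L)²:  L = (1/K)·√(π²EI/P_cr) = (1/2)·√(π²×2.90×10^7×0.4004/7.540×10^4)
L = 19.5 in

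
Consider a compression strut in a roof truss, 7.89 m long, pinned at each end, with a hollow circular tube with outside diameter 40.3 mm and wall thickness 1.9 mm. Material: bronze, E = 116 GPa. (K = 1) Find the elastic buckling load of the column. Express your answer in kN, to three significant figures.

Inner diameter d_i = 40.3 − 2×1.9 = 36.50 mm
I = π(d_o⁴ − d_i⁴)/64 = π(40.3⁴ − 36.50⁴)/64 = 4.235×10^4 mm⁴
I = 4.235×10^4 mm⁴ = 4.235×10^-8 m⁴
Effective length L_e = K·L = 1 × 7.89 = 7.890 m
P_cr = π²EI / L_e² = π² × 116×10⁹ × 4.235×10^-8 / 7.890² = 778.9 N

P_cr ≈ 0.779 kN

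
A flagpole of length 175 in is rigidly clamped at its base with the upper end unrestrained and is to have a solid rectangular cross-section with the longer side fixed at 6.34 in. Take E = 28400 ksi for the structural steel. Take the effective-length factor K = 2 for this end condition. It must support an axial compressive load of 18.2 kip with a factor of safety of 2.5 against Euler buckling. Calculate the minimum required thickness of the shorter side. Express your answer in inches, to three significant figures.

Required P_cr = n·P = 2.5 × 18.2 = 45.50 kip
L_e = K·L = 2 × 175 = 350.0 in
Required I = P_cr·L_e²/(π²E) = 4.550×10^4 × 350.0² / (π² × 2.84×10^7) = 19.89 in⁴
Rectangle, weak axis: I_min = h·b³/12 with h = 6.34 in fixed  ⇒  b = (12I/h)^(1/3) = 3.35 in

b ≈ 3.35 in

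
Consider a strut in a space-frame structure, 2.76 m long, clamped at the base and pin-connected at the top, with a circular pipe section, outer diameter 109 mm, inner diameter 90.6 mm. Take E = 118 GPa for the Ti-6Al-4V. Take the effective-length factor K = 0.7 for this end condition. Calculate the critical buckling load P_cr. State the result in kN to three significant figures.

P_cr ≈ 1130 kN

d_o = 109 mm, d_i = 90.6 mm
I = π(d_o⁴ − d_i⁴)/64 = π(109⁴ − 90.60⁴)/64 = 3.622×10^6 mm⁴
I = 3.622×10^6 mm⁴ = 3.622×10^-6 m⁴
Effective length L_e = K·L = 0.7 × 2.76 = 1.932 m
P_cr = π²EI / L_e² = π² × 118×10⁹ × 3.622×10^-6 / 1.932² = 1.130×10^6 N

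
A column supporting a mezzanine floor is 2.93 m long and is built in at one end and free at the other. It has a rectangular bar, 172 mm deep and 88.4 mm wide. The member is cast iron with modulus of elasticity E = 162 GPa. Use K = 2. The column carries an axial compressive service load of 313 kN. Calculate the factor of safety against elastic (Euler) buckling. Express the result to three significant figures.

n ≈ 1.47

Buckling occurs about the weak axis: I_min = h·b³/12 with b = 88.4 mm (the shorter side).
I_min = 172×88.4³/12 = 9.902×10^6 mm⁴
I = 9.902×10^6 mm⁴ = 9.902×10^-6 m⁴
Effective length L_e = K·L = 2 × 2.93 = 5.860 m
P_cr = π²EI / L_e² = π² × 162×10⁹ × 9.902×10^-6 / 5.860² = 4.610×10^5 N
Factor of safety n = P_cr / P = 461.02 / 313 = 1.47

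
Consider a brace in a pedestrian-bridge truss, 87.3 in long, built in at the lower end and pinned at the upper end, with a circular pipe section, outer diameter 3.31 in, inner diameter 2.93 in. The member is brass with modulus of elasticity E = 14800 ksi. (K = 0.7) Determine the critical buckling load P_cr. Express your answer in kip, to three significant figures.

d_o = 3.31 in, d_i = 2.93 in
I = π(d_o⁴ − d_i⁴)/64 = π(3.31⁴ − 2.930⁴)/64 = 2.274 in⁴
Effective length L_e = K·L = 0.7 × 87.3 = 61.11 in
P_cr = π²EI / L_e² = π² × 14800×10³ × 2.274 / 61.11² = 8.897×10^4 lb

P_cr ≈ 89.0 kip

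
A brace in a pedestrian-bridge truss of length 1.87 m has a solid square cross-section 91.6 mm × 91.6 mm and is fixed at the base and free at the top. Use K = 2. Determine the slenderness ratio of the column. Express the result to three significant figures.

I = a⁴/12 = 91.6⁴/12 = 5.867×10^6 mm⁴
A = 8.391×10^3 mm²;  r_min = √(I/A) = √(5.867×10^6/8.391×10^3) = 26.44 mm
L_e = K·L = 2 × 1.87 m = 3.740 m = 3740.0 mm
λ = L_e / r_min = 3740.0 / 26.44 = 141

λ ≈ 141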